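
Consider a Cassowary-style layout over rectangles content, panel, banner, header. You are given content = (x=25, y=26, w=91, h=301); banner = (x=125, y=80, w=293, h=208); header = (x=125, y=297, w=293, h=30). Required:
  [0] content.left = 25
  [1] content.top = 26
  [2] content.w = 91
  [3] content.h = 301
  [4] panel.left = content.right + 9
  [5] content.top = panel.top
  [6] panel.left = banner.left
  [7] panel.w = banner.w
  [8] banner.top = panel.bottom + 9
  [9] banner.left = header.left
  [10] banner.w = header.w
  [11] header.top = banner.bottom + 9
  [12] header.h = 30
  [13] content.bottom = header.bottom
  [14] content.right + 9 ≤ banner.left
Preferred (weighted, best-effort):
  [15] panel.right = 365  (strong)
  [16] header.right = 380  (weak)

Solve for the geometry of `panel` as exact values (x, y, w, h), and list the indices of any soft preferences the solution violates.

panel = (x=125, y=26, w=293, h=45)
violated soft preferences: 15, 16

1. panel.x = 125  [panel.left = content.right + 9]
2. panel.y = 26  [content.top = panel.top]
3. panel.w = 293  [panel.w = banner.w]
4. panel.h = 45  [banner.top = panel.bottom + 9]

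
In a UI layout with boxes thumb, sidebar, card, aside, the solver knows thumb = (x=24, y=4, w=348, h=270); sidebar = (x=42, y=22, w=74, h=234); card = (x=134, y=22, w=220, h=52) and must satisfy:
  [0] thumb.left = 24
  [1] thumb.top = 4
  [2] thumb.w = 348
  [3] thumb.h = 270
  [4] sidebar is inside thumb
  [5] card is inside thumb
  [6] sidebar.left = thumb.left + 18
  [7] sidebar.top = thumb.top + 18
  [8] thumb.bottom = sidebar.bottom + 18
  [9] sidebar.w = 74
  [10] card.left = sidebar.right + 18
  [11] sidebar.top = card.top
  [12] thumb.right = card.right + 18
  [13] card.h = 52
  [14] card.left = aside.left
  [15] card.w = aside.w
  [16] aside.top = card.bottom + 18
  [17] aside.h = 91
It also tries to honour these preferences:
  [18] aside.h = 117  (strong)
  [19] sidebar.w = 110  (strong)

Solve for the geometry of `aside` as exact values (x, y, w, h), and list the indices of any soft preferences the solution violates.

aside = (x=134, y=92, w=220, h=91)
violated soft preferences: 18, 19

1. aside.x = 134  [card.left = aside.left]
2. aside.w = 220  [card.w = aside.w]
3. aside.y = 92  [aside.top = card.bottom + 18]
4. aside.h = 91  [aside.h = 91]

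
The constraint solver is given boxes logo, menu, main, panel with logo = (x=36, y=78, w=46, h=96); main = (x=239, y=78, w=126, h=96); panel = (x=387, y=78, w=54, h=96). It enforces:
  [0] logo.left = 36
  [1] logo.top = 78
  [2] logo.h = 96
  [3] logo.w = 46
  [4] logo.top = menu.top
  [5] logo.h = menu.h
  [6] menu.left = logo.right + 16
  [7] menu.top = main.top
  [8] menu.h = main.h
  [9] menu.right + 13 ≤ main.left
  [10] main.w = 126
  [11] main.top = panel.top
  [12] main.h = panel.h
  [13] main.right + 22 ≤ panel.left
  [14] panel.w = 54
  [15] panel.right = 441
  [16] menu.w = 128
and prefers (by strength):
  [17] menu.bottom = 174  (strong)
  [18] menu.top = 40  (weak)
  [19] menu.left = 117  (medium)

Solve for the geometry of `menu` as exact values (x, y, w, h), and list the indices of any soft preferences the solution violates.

1. menu.y = 78  [logo.top = menu.top]
2. menu.h = 96  [logo.h = menu.h]
3. menu.x = 98  [menu.left = logo.right + 16]
4. menu.w = 128  [menu.w = 128]

menu = (x=98, y=78, w=128, h=96)
violated soft preferences: 18, 19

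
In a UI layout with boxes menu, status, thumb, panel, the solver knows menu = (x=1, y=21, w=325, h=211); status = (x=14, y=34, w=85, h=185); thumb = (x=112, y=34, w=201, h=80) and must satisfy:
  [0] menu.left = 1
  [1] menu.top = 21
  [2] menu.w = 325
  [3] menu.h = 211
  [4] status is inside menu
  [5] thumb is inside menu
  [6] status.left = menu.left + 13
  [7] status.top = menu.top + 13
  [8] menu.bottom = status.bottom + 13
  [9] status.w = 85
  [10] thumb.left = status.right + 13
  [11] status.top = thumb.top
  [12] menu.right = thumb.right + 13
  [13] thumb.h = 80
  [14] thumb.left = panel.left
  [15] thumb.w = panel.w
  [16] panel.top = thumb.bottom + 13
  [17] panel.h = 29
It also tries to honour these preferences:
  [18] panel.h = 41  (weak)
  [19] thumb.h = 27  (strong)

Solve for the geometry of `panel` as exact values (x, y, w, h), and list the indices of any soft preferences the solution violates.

panel = (x=112, y=127, w=201, h=29)
violated soft preferences: 18, 19

1. panel.x = 112  [thumb.left = panel.left]
2. panel.w = 201  [thumb.w = panel.w]
3. panel.y = 127  [panel.top = thumb.bottom + 13]
4. panel.h = 29  [panel.h = 29]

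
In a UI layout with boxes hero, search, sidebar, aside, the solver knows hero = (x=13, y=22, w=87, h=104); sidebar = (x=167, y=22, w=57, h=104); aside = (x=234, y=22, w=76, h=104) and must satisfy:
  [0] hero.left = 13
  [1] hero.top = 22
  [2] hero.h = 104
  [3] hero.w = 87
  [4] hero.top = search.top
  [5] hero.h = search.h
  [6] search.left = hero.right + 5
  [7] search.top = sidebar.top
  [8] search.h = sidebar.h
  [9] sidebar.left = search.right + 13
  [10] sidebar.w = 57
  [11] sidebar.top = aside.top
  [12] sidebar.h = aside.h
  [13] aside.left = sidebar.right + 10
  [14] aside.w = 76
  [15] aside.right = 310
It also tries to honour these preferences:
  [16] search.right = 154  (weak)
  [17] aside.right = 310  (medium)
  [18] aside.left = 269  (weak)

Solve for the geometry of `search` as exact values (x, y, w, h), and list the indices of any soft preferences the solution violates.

search = (x=105, y=22, w=49, h=104)
violated soft preferences: 18

1. search.y = 22  [hero.top = search.top]
2. search.h = 104  [hero.h = search.h]
3. search.x = 105  [search.left = hero.right + 5]
4. search.w = 49  [sidebar.left = search.right + 13]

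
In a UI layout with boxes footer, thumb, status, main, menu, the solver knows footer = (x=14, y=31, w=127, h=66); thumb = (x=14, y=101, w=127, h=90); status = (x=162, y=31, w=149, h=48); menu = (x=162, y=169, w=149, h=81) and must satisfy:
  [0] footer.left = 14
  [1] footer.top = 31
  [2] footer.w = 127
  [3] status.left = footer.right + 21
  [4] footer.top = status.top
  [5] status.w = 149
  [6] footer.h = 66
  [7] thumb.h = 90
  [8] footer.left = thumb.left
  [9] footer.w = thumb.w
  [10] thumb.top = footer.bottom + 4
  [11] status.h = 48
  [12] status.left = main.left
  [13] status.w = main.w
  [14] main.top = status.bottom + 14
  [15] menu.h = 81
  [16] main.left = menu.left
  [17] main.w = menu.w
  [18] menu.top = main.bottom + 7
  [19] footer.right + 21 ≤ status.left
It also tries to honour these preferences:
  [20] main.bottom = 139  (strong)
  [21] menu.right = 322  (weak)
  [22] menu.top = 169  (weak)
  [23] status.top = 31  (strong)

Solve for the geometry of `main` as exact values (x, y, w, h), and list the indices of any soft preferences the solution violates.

1. main.x = 162  [status.left = main.left]
2. main.w = 149  [status.w = main.w]
3. main.y = 93  [main.top = status.bottom + 14]
4. main.h = 69  [menu.top = main.bottom + 7]

main = (x=162, y=93, w=149, h=69)
violated soft preferences: 20, 21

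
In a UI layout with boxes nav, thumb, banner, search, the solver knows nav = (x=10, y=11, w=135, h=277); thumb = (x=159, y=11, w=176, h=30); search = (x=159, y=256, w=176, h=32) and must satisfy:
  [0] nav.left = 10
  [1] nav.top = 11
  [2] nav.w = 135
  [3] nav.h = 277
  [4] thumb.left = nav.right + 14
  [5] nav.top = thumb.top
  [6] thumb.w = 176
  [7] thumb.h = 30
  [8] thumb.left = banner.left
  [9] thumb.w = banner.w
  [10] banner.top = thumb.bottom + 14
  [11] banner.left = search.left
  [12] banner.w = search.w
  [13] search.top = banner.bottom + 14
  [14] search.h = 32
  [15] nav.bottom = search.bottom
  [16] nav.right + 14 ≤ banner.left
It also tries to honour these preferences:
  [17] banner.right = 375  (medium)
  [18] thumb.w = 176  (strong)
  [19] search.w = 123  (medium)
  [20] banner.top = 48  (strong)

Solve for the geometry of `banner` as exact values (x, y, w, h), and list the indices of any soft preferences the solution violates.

banner = (x=159, y=55, w=176, h=187)
violated soft preferences: 17, 19, 20

1. banner.x = 159  [thumb.left = banner.left]
2. banner.w = 176  [thumb.w = banner.w]
3. banner.y = 55  [banner.top = thumb.bottom + 14]
4. banner.h = 187  [search.top = banner.bottom + 14]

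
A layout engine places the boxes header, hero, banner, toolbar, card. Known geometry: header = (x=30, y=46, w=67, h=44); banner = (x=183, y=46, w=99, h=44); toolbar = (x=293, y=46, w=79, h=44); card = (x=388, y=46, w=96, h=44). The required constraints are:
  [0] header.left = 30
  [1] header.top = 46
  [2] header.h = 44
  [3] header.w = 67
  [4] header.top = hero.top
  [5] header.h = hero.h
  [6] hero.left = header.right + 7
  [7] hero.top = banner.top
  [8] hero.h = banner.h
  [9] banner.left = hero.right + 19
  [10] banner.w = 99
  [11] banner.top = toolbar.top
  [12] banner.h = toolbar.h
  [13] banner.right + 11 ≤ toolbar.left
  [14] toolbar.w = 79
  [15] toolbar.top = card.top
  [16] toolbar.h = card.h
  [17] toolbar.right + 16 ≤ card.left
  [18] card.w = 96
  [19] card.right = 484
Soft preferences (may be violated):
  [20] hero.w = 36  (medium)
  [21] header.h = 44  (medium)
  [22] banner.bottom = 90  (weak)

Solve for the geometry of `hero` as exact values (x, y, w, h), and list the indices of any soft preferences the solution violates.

1. hero.y = 46  [header.top = hero.top]
2. hero.h = 44  [header.h = hero.h]
3. hero.x = 104  [hero.left = header.right + 7]
4. hero.w = 60  [banner.left = hero.right + 19]

hero = (x=104, y=46, w=60, h=44)
violated soft preferences: 20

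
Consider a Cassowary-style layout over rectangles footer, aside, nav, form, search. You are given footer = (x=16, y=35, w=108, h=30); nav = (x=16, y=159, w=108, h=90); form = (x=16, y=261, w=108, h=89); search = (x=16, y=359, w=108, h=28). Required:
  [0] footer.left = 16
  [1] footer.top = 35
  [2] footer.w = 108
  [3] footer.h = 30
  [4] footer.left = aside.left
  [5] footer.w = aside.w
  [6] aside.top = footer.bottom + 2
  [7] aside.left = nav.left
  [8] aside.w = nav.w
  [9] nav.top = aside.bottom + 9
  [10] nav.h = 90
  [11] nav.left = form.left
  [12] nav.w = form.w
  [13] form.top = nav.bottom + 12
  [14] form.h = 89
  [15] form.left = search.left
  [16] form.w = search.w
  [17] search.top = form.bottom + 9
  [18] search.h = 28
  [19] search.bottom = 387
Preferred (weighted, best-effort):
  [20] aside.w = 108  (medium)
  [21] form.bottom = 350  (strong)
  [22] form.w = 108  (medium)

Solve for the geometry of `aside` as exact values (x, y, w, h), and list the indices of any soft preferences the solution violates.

aside = (x=16, y=67, w=108, h=83)
violated soft preferences: none

1. aside.x = 16  [footer.left = aside.left]
2. aside.w = 108  [footer.w = aside.w]
3. aside.y = 67  [aside.top = footer.bottom + 2]
4. aside.h = 83  [nav.top = aside.bottom + 9]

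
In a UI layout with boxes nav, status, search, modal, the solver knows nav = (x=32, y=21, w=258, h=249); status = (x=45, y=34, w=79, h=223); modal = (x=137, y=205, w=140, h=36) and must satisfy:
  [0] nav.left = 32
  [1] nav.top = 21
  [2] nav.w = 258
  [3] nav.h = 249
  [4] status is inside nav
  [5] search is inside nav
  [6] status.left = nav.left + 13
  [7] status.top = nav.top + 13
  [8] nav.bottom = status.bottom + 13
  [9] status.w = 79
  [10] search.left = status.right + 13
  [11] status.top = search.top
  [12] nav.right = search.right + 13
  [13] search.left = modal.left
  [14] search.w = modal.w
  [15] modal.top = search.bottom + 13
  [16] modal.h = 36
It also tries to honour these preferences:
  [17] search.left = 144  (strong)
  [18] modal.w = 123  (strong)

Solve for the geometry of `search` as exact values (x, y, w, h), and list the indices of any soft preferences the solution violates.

1. search.x = 137  [search.left = status.right + 13]
2. search.y = 34  [status.top = search.top]
3. search.w = 140  [nav.right = search.right + 13]
4. search.h = 158  [modal.top = search.bottom + 13]

search = (x=137, y=34, w=140, h=158)
violated soft preferences: 17, 18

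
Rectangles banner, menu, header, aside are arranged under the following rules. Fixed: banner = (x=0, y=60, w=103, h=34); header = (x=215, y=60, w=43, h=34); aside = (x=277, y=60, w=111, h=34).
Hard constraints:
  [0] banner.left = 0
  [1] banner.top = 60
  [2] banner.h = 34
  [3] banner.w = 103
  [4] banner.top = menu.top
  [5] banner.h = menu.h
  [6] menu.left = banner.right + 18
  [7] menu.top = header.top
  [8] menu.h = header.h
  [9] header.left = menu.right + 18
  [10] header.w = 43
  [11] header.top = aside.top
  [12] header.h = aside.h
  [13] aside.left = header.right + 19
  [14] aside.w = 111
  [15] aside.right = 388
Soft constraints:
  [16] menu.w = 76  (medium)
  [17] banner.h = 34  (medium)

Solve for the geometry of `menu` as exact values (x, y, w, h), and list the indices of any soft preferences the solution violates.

menu = (x=121, y=60, w=76, h=34)
violated soft preferences: none

1. menu.y = 60  [banner.top = menu.top]
2. menu.h = 34  [banner.h = menu.h]
3. menu.x = 121  [menu.left = banner.right + 18]
4. menu.w = 76  [header.left = menu.right + 18]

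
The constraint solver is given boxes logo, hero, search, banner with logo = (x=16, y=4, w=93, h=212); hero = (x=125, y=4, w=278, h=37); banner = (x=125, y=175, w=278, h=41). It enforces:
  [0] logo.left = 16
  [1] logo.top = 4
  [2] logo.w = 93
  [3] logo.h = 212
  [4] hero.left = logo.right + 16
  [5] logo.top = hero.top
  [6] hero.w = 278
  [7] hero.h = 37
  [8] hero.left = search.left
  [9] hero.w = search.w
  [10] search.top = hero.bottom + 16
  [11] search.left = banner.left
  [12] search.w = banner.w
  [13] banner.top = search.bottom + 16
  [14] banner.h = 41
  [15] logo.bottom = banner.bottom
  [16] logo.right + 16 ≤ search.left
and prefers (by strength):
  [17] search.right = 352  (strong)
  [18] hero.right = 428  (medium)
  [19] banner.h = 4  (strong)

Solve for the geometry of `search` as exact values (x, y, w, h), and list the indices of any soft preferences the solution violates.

1. search.x = 125  [hero.left = search.left]
2. search.w = 278  [hero.w = search.w]
3. search.y = 57  [search.top = hero.bottom + 16]
4. search.h = 102  [banner.top = search.bottom + 16]

search = (x=125, y=57, w=278, h=102)
violated soft preferences: 17, 18, 19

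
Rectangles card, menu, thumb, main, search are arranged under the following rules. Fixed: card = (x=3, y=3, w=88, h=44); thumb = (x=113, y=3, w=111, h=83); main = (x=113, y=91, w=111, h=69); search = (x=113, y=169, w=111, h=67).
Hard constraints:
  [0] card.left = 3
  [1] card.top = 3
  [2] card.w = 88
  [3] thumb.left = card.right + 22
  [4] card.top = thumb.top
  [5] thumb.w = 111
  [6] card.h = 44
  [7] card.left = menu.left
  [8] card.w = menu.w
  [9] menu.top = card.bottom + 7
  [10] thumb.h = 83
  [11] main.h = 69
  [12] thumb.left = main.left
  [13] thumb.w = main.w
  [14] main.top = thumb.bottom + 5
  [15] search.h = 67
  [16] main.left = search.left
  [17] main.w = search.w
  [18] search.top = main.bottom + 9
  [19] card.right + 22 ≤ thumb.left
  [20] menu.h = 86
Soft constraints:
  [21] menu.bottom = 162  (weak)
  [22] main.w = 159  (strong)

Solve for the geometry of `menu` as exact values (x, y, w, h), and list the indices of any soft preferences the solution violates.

menu = (x=3, y=54, w=88, h=86)
violated soft preferences: 21, 22

1. menu.x = 3  [card.left = menu.left]
2. menu.w = 88  [card.w = menu.w]
3. menu.y = 54  [menu.top = card.bottom + 7]
4. menu.h = 86  [menu.h = 86]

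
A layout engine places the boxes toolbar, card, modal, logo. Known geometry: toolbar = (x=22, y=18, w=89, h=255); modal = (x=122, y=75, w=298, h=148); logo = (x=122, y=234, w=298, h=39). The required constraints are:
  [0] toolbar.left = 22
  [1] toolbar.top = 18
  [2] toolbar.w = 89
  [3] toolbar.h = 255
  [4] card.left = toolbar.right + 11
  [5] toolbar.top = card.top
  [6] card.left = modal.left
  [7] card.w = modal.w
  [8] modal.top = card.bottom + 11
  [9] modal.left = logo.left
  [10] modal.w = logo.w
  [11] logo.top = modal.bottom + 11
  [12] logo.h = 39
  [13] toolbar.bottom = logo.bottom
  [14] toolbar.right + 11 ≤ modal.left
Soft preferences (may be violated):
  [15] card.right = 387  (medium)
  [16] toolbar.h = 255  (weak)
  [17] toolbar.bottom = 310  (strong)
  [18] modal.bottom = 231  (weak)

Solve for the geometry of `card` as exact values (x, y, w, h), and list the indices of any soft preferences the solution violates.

1. card.x = 122  [card.left = toolbar.right + 11]
2. card.y = 18  [toolbar.top = card.top]
3. card.w = 298  [card.w = modal.w]
4. card.h = 46  [modal.top = card.bottom + 11]

card = (x=122, y=18, w=298, h=46)
violated soft preferences: 15, 17, 18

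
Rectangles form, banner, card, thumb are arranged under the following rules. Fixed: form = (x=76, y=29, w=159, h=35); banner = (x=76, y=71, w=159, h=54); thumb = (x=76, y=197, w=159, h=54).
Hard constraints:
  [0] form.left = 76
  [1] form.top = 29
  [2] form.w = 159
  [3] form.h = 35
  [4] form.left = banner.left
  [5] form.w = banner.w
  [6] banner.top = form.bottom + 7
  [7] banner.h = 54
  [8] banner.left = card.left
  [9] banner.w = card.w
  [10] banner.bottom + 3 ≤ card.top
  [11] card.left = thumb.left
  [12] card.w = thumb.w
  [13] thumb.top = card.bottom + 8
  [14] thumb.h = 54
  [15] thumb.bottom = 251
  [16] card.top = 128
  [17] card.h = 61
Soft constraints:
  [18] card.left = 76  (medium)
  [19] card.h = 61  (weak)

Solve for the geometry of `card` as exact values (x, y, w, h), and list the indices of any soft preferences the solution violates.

1. card.x = 76  [banner.left = card.left]
2. card.w = 159  [banner.w = card.w]
3. card.y = 128  [card.top = 128]
4. card.h = 61  [card.h = 61]

card = (x=76, y=128, w=159, h=61)
violated soft preferences: none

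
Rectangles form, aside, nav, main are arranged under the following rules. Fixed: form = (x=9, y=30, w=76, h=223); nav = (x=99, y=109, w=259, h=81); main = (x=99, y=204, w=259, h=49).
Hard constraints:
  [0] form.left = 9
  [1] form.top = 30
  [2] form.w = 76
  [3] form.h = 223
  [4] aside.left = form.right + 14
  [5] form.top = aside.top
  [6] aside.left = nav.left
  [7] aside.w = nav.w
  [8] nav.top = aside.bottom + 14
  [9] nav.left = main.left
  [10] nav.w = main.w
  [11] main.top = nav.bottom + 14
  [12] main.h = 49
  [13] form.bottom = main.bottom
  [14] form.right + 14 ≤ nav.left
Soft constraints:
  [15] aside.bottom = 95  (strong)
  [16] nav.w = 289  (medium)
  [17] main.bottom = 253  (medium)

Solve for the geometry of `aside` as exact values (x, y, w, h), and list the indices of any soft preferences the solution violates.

1. aside.x = 99  [aside.left = form.right + 14]
2. aside.y = 30  [form.top = aside.top]
3. aside.w = 259  [aside.w = nav.w]
4. aside.h = 65  [nav.top = aside.bottom + 14]

aside = (x=99, y=30, w=259, h=65)
violated soft preferences: 16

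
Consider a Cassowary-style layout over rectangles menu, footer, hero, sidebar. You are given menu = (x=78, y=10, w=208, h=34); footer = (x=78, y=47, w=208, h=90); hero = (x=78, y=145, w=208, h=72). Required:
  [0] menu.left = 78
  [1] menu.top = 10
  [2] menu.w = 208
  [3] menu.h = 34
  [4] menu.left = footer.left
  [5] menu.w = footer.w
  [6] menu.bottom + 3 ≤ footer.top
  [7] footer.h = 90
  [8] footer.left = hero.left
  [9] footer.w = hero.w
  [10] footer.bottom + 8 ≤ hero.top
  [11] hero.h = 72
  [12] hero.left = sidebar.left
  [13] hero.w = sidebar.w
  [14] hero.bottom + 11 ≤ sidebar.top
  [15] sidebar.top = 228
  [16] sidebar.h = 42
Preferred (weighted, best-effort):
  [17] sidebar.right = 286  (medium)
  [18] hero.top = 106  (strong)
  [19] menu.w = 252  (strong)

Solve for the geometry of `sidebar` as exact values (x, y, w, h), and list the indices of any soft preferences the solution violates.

1. sidebar.x = 78  [hero.left = sidebar.left]
2. sidebar.w = 208  [hero.w = sidebar.w]
3. sidebar.y = 228  [sidebar.top = 228]
4. sidebar.h = 42  [sidebar.h = 42]

sidebar = (x=78, y=228, w=208, h=42)
violated soft preferences: 18, 19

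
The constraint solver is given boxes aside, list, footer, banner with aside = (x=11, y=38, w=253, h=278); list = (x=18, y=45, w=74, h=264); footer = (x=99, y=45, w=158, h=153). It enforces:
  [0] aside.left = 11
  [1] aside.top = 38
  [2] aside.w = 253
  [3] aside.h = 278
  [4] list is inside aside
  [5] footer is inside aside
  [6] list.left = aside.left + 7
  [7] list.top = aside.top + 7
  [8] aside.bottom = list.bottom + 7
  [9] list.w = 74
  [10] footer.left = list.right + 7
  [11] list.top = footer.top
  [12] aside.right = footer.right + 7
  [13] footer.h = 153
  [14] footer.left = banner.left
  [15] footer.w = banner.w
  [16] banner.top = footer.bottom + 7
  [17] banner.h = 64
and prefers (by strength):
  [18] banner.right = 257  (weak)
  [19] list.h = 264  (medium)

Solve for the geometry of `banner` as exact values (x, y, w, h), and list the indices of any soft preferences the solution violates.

banner = (x=99, y=205, w=158, h=64)
violated soft preferences: none

1. banner.x = 99  [footer.left = banner.left]
2. banner.w = 158  [footer.w = banner.w]
3. banner.y = 205  [banner.top = footer.bottom + 7]
4. banner.h = 64  [banner.h = 64]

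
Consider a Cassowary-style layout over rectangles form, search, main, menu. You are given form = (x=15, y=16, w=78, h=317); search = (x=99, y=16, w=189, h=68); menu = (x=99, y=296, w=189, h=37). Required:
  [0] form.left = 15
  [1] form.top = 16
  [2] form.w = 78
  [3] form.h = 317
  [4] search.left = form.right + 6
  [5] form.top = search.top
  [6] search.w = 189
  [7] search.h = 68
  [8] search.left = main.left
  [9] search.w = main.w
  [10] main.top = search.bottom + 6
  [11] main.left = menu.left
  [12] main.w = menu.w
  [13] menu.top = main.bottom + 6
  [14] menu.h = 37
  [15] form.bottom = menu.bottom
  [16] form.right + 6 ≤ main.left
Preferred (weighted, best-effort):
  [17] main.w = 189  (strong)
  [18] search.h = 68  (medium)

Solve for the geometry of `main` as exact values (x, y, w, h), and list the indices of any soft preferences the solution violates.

1. main.x = 99  [search.left = main.left]
2. main.w = 189  [search.w = main.w]
3. main.y = 90  [main.top = search.bottom + 6]
4. main.h = 200  [menu.top = main.bottom + 6]

main = (x=99, y=90, w=189, h=200)
violated soft preferences: none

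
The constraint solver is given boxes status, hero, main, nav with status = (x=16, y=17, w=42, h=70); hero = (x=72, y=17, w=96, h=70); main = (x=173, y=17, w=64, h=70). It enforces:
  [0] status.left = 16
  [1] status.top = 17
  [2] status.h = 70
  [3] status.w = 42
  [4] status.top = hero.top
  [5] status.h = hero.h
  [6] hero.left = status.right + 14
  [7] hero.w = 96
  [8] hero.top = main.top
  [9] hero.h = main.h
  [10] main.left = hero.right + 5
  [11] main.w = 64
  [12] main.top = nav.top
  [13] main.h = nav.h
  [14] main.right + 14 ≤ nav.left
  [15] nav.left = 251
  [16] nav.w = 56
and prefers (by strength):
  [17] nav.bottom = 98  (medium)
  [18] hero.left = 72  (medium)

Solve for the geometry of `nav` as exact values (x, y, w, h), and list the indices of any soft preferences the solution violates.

1. nav.y = 17  [main.top = nav.top]
2. nav.h = 70  [main.h = nav.h]
3. nav.x = 251  [nav.left = 251]
4. nav.w = 56  [nav.w = 56]

nav = (x=251, y=17, w=56, h=70)
violated soft preferences: 17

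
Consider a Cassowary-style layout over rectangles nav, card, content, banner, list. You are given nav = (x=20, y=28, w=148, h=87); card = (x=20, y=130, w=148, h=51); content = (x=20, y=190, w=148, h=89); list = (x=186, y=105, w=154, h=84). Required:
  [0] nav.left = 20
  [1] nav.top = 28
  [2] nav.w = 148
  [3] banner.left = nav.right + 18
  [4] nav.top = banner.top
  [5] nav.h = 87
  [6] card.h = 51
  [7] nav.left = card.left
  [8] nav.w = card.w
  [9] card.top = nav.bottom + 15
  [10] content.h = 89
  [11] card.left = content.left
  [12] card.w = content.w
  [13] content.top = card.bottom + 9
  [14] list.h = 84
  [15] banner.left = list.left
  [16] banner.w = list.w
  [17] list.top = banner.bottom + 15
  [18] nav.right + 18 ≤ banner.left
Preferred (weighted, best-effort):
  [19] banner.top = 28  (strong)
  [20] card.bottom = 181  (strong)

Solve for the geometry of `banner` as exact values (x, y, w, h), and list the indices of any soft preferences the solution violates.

1. banner.x = 186  [banner.left = nav.right + 18]
2. banner.y = 28  [nav.top = banner.top]
3. banner.w = 154  [banner.w = list.w]
4. banner.h = 62  [list.top = banner.bottom + 15]

banner = (x=186, y=28, w=154, h=62)
violated soft preferences: none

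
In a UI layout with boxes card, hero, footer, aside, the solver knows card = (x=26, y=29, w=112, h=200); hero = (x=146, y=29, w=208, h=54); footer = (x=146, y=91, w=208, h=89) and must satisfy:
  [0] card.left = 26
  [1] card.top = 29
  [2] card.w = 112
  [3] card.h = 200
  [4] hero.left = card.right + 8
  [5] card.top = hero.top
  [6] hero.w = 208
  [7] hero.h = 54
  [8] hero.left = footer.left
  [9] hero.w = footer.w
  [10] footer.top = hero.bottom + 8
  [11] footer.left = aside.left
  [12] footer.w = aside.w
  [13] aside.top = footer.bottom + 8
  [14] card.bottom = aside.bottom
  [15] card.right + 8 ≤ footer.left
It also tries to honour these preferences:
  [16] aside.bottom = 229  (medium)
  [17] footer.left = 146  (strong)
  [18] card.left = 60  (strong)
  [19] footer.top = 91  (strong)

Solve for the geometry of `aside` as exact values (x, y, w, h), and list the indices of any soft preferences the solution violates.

aside = (x=146, y=188, w=208, h=41)
violated soft preferences: 18

1. aside.x = 146  [footer.left = aside.left]
2. aside.w = 208  [footer.w = aside.w]
3. aside.y = 188  [aside.top = footer.bottom + 8]
4. aside.h = 41  [card.bottom = aside.bottom]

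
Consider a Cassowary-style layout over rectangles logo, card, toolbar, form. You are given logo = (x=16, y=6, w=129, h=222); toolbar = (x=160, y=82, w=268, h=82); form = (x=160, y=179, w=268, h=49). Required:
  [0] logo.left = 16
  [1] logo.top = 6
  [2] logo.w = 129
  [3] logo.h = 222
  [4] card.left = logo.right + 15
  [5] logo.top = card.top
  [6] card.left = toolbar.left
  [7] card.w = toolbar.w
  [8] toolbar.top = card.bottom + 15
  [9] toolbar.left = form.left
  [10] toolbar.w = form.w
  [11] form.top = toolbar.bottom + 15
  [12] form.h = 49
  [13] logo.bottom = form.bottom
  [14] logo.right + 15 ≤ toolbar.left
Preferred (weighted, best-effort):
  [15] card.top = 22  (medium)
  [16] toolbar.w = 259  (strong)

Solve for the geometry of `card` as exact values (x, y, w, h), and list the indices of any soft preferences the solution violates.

1. card.x = 160  [card.left = logo.right + 15]
2. card.y = 6  [logo.top = card.top]
3. card.w = 268  [card.w = toolbar.w]
4. card.h = 61  [toolbar.top = card.bottom + 15]

card = (x=160, y=6, w=268, h=61)
violated soft preferences: 15, 16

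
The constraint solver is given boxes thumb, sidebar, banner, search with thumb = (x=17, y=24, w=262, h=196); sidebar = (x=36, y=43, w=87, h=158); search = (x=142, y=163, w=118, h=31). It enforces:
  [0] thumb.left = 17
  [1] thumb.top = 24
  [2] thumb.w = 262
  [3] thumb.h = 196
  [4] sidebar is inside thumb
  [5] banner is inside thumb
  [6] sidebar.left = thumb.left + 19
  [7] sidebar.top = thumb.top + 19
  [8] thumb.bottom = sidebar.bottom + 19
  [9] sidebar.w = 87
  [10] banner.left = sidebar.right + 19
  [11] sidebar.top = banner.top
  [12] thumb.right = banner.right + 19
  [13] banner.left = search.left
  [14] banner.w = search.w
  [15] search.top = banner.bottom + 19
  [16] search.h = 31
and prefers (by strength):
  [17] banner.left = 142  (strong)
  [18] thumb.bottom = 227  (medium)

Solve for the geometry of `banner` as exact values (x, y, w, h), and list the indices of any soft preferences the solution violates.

banner = (x=142, y=43, w=118, h=101)
violated soft preferences: 18

1. banner.x = 142  [banner.left = sidebar.right + 19]
2. banner.y = 43  [sidebar.top = banner.top]
3. banner.w = 118  [thumb.right = banner.right + 19]
4. banner.h = 101  [search.top = banner.bottom + 19]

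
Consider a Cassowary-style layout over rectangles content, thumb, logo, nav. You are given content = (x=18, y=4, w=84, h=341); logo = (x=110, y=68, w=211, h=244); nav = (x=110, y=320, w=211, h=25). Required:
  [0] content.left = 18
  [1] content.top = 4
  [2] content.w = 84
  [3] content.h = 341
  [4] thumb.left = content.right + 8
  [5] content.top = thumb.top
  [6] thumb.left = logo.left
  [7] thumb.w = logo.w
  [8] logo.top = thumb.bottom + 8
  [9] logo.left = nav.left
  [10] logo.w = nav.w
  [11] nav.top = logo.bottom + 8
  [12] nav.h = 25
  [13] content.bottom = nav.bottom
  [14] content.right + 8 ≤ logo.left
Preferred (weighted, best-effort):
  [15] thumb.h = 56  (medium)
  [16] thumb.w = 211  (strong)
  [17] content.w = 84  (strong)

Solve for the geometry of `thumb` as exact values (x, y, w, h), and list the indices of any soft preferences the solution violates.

1. thumb.x = 110  [thumb.left = content.right + 8]
2. thumb.y = 4  [content.top = thumb.top]
3. thumb.w = 211  [thumb.w = logo.w]
4. thumb.h = 56  [logo.top = thumb.bottom + 8]

thumb = (x=110, y=4, w=211, h=56)
violated soft preferences: none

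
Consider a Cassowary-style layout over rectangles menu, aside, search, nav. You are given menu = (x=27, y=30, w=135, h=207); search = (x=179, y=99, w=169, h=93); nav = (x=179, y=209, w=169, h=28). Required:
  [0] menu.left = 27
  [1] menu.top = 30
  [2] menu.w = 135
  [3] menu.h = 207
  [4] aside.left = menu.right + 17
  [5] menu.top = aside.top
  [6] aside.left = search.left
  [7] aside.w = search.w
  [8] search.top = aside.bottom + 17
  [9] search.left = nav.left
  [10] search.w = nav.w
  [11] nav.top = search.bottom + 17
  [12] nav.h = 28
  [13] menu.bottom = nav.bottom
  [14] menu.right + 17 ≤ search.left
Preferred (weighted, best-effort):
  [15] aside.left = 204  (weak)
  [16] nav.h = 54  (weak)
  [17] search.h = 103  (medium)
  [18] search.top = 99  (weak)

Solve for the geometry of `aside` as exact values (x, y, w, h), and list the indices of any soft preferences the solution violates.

1. aside.x = 179  [aside.left = menu.right + 17]
2. aside.y = 30  [menu.top = aside.top]
3. aside.w = 169  [aside.w = search.w]
4. aside.h = 52  [search.top = aside.bottom + 17]

aside = (x=179, y=30, w=169, h=52)
violated soft preferences: 15, 16, 17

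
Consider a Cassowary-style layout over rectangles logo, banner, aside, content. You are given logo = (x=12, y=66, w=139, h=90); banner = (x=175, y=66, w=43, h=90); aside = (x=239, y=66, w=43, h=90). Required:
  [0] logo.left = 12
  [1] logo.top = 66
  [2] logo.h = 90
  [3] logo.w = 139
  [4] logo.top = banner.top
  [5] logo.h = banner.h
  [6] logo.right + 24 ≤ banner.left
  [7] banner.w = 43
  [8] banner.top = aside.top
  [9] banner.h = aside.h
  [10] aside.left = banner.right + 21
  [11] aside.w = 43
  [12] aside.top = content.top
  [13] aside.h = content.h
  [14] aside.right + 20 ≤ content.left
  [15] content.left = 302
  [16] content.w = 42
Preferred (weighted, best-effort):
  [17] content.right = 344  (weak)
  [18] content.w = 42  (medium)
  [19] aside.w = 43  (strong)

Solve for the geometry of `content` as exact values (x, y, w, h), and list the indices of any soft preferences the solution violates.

1. content.y = 66  [aside.top = content.top]
2. content.h = 90  [aside.h = content.h]
3. content.x = 302  [content.left = 302]
4. content.w = 42  [content.w = 42]

content = (x=302, y=66, w=42, h=90)
violated soft preferences: none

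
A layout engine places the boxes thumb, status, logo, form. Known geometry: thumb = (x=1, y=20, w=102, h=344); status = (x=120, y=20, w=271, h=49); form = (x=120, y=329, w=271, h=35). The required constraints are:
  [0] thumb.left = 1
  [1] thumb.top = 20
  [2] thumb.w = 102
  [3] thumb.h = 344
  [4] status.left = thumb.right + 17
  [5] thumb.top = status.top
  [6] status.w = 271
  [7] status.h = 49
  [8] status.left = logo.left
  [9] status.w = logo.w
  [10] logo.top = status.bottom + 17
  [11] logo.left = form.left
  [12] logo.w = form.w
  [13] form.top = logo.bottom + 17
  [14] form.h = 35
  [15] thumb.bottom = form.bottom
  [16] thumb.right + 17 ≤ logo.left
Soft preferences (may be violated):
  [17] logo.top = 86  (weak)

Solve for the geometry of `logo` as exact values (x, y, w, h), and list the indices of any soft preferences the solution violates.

logo = (x=120, y=86, w=271, h=226)
violated soft preferences: none

1. logo.x = 120  [status.left = logo.left]
2. logo.w = 271  [status.w = logo.w]
3. logo.y = 86  [logo.top = status.bottom + 17]
4. logo.h = 226  [form.top = logo.bottom + 17]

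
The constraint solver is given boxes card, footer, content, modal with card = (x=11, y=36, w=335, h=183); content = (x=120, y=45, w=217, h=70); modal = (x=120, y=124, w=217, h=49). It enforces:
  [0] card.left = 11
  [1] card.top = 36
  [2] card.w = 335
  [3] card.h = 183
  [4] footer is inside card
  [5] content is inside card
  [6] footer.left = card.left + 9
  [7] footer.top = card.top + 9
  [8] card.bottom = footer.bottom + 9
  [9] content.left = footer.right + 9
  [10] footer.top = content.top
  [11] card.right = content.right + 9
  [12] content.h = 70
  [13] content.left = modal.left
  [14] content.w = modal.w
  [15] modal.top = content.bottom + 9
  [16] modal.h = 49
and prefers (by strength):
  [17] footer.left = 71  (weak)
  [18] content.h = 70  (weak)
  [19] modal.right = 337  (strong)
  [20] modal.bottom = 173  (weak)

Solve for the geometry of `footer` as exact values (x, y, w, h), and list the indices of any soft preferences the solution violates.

1. footer.x = 20  [footer.left = card.left + 9]
2. footer.y = 45  [footer.top = card.top + 9]
3. footer.h = 165  [card.bottom = footer.bottom + 9]
4. footer.w = 91  [content.left = footer.right + 9]

footer = (x=20, y=45, w=91, h=165)
violated soft preferences: 17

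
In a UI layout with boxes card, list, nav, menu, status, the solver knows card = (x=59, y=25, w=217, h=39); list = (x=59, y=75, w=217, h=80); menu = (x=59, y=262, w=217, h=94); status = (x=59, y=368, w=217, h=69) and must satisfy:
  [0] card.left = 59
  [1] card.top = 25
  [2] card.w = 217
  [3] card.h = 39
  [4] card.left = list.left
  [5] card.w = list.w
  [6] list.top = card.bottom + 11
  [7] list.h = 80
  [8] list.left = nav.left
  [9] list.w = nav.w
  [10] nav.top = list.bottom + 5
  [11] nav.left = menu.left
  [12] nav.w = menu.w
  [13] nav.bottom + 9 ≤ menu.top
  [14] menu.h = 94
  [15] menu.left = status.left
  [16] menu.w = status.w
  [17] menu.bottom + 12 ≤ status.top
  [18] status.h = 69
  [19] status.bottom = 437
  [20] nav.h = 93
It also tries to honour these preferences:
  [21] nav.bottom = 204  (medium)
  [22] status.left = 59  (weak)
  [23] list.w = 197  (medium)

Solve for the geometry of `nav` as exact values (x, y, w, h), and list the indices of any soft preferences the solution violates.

1. nav.x = 59  [list.left = nav.left]
2. nav.w = 217  [list.w = nav.w]
3. nav.y = 160  [nav.top = list.bottom + 5]
4. nav.h = 93  [nav.h = 93]

nav = (x=59, y=160, w=217, h=93)
violated soft preferences: 21, 23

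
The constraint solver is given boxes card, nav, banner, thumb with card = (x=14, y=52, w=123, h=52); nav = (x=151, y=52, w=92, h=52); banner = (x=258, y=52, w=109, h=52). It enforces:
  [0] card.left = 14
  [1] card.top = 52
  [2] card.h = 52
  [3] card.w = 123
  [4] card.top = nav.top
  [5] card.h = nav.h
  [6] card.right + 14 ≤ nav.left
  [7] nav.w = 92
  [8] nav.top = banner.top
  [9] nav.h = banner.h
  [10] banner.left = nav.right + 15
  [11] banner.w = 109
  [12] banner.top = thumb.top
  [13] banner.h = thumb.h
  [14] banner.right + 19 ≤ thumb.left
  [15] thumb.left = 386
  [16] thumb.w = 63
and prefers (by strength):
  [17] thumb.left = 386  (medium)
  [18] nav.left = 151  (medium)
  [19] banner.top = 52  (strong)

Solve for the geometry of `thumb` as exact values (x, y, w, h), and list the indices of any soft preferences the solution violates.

1. thumb.y = 52  [banner.top = thumb.top]
2. thumb.h = 52  [banner.h = thumb.h]
3. thumb.x = 386  [thumb.left = 386]
4. thumb.w = 63  [thumb.w = 63]

thumb = (x=386, y=52, w=63, h=52)
violated soft preferences: none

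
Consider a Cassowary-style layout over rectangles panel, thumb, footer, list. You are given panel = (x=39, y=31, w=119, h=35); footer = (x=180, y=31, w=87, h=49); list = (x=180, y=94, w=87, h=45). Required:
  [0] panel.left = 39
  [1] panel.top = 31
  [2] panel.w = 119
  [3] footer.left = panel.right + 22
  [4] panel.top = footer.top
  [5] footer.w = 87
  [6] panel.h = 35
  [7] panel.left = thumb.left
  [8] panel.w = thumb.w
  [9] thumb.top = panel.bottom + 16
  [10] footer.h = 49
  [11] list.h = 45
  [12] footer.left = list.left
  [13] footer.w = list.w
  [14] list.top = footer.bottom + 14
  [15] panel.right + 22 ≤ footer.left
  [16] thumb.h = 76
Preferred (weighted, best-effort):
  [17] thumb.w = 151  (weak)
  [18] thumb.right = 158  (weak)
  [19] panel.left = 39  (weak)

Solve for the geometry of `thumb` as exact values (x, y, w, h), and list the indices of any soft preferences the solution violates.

1. thumb.x = 39  [panel.left = thumb.left]
2. thumb.w = 119  [panel.w = thumb.w]
3. thumb.y = 82  [thumb.top = panel.bottom + 16]
4. thumb.h = 76  [thumb.h = 76]

thumb = (x=39, y=82, w=119, h=76)
violated soft preferences: 17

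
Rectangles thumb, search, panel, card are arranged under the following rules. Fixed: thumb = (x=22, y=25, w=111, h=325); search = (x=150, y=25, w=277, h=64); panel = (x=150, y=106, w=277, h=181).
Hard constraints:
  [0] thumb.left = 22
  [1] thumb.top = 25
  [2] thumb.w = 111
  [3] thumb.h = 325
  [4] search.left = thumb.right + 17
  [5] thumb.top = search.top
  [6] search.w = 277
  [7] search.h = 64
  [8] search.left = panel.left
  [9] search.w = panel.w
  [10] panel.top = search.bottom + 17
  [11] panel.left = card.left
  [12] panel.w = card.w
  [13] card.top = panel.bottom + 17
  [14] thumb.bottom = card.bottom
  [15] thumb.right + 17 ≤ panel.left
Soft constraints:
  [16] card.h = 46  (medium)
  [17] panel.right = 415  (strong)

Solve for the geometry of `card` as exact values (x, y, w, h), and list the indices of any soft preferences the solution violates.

card = (x=150, y=304, w=277, h=46)
violated soft preferences: 17

1. card.x = 150  [panel.left = card.left]
2. card.w = 277  [panel.w = card.w]
3. card.y = 304  [card.top = panel.bottom + 17]
4. card.h = 46  [thumb.bottom = card.bottom]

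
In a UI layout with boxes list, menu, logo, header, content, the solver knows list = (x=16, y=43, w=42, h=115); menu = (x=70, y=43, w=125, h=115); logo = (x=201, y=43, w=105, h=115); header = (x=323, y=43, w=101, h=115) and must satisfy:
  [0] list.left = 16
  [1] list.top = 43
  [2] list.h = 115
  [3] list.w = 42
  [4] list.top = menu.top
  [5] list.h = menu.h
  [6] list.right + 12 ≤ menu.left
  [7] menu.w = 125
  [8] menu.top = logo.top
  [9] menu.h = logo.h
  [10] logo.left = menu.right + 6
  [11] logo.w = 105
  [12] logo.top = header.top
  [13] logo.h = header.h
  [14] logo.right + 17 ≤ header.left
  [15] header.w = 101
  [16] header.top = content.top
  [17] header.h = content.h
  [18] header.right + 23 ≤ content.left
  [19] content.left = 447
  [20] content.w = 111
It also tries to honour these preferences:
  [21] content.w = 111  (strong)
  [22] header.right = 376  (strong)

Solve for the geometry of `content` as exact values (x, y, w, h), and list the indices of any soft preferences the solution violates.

1. content.y = 43  [header.top = content.top]
2. content.h = 115  [header.h = content.h]
3. content.x = 447  [content.left = 447]
4. content.w = 111  [content.w = 111]

content = (x=447, y=43, w=111, h=115)
violated soft preferences: 22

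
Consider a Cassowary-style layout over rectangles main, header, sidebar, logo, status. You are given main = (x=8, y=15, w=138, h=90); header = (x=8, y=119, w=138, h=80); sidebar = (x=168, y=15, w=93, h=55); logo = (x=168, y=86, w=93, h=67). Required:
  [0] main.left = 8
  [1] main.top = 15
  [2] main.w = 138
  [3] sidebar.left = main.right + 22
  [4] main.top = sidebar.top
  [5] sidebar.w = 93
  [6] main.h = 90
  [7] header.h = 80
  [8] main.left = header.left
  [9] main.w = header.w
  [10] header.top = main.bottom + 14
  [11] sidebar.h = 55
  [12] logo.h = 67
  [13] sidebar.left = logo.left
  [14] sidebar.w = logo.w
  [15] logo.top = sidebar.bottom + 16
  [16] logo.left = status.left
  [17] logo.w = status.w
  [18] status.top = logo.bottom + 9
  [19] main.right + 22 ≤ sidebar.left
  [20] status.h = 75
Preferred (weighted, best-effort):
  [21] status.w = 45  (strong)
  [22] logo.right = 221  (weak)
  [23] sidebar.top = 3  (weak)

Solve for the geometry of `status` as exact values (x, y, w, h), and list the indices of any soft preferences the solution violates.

status = (x=168, y=162, w=93, h=75)
violated soft preferences: 21, 22, 23

1. status.x = 168  [logo.left = status.left]
2. status.w = 93  [logo.w = status.w]
3. status.y = 162  [status.top = logo.bottom + 9]
4. status.h = 75  [status.h = 75]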